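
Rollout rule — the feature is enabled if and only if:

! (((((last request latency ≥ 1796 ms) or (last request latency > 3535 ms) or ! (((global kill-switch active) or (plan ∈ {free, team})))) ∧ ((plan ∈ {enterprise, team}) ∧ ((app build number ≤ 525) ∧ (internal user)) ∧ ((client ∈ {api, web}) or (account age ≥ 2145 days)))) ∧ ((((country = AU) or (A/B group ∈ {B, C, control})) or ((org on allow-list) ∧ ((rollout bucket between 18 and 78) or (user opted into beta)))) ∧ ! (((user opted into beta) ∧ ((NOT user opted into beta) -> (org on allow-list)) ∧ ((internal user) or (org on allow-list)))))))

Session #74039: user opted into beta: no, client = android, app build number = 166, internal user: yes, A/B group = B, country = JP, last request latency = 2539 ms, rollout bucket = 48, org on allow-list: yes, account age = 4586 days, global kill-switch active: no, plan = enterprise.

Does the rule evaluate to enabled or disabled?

Disabled

Atomic conditions:
  last request latency ≥ 1796 ms: 2539 ≥ 1796 is true
  last request latency > 3535 ms: 2539 > 3535 is false
  global kill-switch active: no → false
  plan ∈ {free, team}: enterprise is not in the set → false
  plan ∈ {enterprise, team}: enterprise is in the set → true
  app build number ≤ 525: 166 ≤ 525 is true
  internal user: yes → true
  client ∈ {api, web}: android is not in the set → false
  account age ≥ 2145 days: 4586 ≥ 2145 is true
  country = AU: JP == AU is false
  A/B group ∈ {B, C, control}: B is in the set → true
  org on allow-list: yes → true
  rollout bucket between 18 and 78: 48 in [18, 78] is true
  user opted into beta: no → false
  NOT user opted into beta: no → true
Combine:
[1.1.1.3.1] false OR false = false
[1.1.1.3] NOT false = true
[1.1.1] true OR false OR true = true
[1.1.2.2] true AND true = true
[1.1.2.3] false OR true = true
[1.1.2] true AND true AND true = true
[1.1] true AND true = true
[1.2.1.1] false OR true = true
[1.2.1.2.2] true OR false = true
[1.2.1.2] true AND true = true
[1.2.1] true OR true = true
[1.2.2.1.2] true → true = true
[1.2.2.1.3] true OR true = true
[1.2.2.1] false AND true AND true = false
[1.2.2] NOT false = true
[1.2] true AND true = true
[1] true AND true = true
[root] NOT true = false
Overall: false → disabled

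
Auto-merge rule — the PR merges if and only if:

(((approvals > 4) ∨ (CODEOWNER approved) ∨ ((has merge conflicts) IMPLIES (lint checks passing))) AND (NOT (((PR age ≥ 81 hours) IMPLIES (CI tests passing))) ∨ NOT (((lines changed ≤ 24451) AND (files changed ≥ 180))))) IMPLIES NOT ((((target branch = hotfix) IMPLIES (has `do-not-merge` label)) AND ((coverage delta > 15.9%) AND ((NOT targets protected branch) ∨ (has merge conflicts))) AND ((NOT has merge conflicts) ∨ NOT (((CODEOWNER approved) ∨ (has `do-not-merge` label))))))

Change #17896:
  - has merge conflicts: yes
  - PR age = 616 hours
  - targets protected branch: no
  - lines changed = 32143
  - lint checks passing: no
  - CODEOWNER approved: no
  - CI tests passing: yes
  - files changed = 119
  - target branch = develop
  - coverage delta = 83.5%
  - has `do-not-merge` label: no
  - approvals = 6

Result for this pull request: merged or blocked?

Blocked

Atomic conditions:
  approvals > 4: 6 > 4 is true
  CODEOWNER approved: no → false
  has merge conflicts: yes → true
  lint checks passing: no → false
  PR age ≥ 81 hours: 616 ≥ 81 is true
  CI tests passing: yes → true
  lines changed ≤ 24451: 32143 ≤ 24451 is false
  files changed ≥ 180: 119 ≥ 180 is false
  target branch = hotfix: develop == hotfix is false
  has `do-not-merge` label: no → false
  coverage delta > 15.9%: 83.5 > 15.9 is true
  NOT targets protected branch: no → true
  NOT has merge conflicts: yes → false
Combine:
[1.1.3] true → false = false
[1.1] true OR false OR false = true
[1.2.1.1] true → true = true
[1.2.1] NOT true = false
[1.2.2.1] false AND false = false
[1.2.2] NOT false = true
[1.2] false OR true = true
[1] true AND true = true
[2.1.1] false → false (antecedent false ⇒ implication holds) = true
[2.1.2.2] true OR true = true
[2.1.2] true AND true = true
[2.1.3.2.1] false OR false = false
[2.1.3.2] NOT false = true
[2.1.3] false OR true = true
[2.1] true AND true AND true = true
[2] NOT true = false
[root] true → false = false
Overall: false → blocked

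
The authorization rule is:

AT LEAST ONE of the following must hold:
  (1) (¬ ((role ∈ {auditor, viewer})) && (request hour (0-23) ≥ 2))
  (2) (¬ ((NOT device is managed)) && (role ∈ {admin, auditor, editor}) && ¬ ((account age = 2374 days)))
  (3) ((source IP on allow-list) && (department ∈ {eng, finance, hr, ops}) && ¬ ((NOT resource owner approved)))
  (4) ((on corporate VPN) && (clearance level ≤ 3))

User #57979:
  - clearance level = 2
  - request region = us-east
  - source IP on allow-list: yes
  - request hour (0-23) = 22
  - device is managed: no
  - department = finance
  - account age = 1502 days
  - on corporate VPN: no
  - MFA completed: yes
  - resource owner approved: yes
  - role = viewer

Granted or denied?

Atomic conditions:
  role ∈ {auditor, viewer}: viewer is in the set → true
  request hour (0-23) ≥ 2: 22 ≥ 2 is true
  NOT device is managed: no → true
  role ∈ {admin, auditor, editor}: viewer is not in the set → false
  account age = 2374 days: 1502 == 2374 is false
  source IP on allow-list: yes → true
  department ∈ {eng, finance, hr, ops}: finance is in the set → true
  NOT resource owner approved: yes → false
  on corporate VPN: no → false
  clearance level ≤ 3: 2 ≤ 3 is true
Combine:
[1.1] NOT true = false
[1] false AND true = false
[2.1] NOT true = false
[2.3] NOT false = true
[2] false AND false AND true = false
[3.3] NOT false = true
[3] true AND true AND true = true
[4] false AND true = false
[root] false OR false OR true OR false = true
Overall: true → granted

Granted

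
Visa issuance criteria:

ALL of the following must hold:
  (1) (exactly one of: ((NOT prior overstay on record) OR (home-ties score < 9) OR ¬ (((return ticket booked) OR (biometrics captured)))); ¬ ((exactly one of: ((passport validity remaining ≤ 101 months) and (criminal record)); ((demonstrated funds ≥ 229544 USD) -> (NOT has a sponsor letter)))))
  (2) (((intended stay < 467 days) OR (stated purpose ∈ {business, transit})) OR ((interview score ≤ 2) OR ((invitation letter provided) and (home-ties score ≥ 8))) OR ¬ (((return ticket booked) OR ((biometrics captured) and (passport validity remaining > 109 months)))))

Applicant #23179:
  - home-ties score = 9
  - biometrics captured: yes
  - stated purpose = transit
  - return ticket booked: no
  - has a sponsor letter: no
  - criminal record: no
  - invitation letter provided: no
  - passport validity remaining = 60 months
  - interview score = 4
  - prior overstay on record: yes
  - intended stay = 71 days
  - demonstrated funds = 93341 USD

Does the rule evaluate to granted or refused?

Refused

Atomic conditions:
  NOT prior overstay on record: yes → false
  home-ties score < 9: 9 < 9 is false
  return ticket booked: no → false
  biometrics captured: yes → true
  passport validity remaining ≤ 101 months: 60 ≤ 101 is true
  criminal record: no → false
  demonstrated funds ≥ 229544 USD: 93341 ≥ 229544 is false
  NOT has a sponsor letter: no → true
  intended stay < 467 days: 71 < 467 is true
  stated purpose ∈ {business, transit}: transit is in the set → true
  interview score ≤ 2: 4 ≤ 2 is false
  invitation letter provided: no → false
  home-ties score ≥ 8: 9 ≥ 8 is true
  passport validity remaining > 109 months: 60 > 109 is false
Combine:
[1.1.3.1] false OR true = true
[1.1.3] NOT true = false
[1.1] false OR false OR false = false
[1.2.1.1] true AND false = false
[1.2.1.2] false → true (antecedent false ⇒ implication holds) = true
[1.2.1] exactly-one(false, true) = true
[1.2] NOT true = false
[1] exactly-one(false, false) = false
[2.1] true OR true = true
[2.2.2] false AND true = false
[2.2] false OR false = false
[2.3.1.2] true AND false = false
[2.3.1] false OR false = false
[2.3] NOT false = true
[2] true OR false OR true = true
[root] false AND true = false
Overall: false → refused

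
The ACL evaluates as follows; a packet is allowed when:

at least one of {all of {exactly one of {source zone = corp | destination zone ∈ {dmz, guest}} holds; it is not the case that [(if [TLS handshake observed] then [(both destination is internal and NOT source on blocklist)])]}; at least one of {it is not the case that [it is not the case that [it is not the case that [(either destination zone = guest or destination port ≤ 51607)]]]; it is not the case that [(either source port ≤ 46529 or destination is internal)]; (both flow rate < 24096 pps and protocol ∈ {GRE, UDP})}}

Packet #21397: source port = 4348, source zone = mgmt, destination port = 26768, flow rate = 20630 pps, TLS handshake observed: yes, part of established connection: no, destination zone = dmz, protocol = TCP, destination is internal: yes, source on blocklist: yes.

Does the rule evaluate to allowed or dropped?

Allowed

Atomic conditions:
  source zone = corp: mgmt == corp is false
  destination zone ∈ {dmz, guest}: dmz is in the set → true
  TLS handshake observed: yes → true
  destination is internal: yes → true
  NOT source on blocklist: yes → false
  destination zone = guest: dmz == guest is false
  destination port ≤ 51607: 26768 ≤ 51607 is true
  source port ≤ 46529: 4348 ≤ 46529 is true
  flow rate < 24096 pps: 20630 < 24096 is true
  protocol ∈ {GRE, UDP}: TCP is not in the set → false
Combine:
[1.1] exactly-one(false, true) = true
[1.2.1.2] true AND false = false
[1.2.1] true → false = false
[1.2] NOT false = true
[1] true AND true = true
[2.1.1.1.1] false OR true = true
[2.1.1.1] NOT true = false
[2.1.1] NOT false = true
[2.1] NOT true = false
[2.2.1] true OR true = true
[2.2] NOT true = false
[2.3] true AND false = false
[2] false OR false OR false = false
[root] true OR false = true
Overall: true → allowed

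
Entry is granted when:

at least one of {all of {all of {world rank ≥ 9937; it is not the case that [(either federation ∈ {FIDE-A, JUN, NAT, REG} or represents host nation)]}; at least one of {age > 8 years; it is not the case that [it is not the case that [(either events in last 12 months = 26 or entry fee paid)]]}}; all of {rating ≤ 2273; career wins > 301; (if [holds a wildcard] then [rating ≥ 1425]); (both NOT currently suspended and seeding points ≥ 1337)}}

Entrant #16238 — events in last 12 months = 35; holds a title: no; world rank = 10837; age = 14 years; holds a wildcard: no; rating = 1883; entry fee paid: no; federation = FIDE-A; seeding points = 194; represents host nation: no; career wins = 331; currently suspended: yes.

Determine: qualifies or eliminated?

Atomic conditions:
  world rank ≥ 9937: 10837 ≥ 9937 is true
  federation ∈ {FIDE-A, JUN, NAT, REG}: FIDE-A is in the set → true
  represents host nation: no → false
  age > 8 years: 14 > 8 is true
  events in last 12 months = 26: 35 == 26 is false
  entry fee paid: no → false
  rating ≤ 2273: 1883 ≤ 2273 is true
  career wins > 301: 331 > 301 is true
  holds a wildcard: no → false
  rating ≥ 1425: 1883 ≥ 1425 is true
  NOT currently suspended: yes → false
  seeding points ≥ 1337: 194 ≥ 1337 is false
Combine:
[1.1.2.1] true OR false = true
[1.1.2] NOT true = false
[1.1] true AND false = false
[1.2.2.1.1] false OR false = false
[1.2.2.1] NOT false = true
[1.2.2] NOT true = false
[1.2] true OR false = true
[1] false AND true = false
[2.3] false → true (antecedent false ⇒ implication holds) = true
[2.4] false AND false = false
[2] true AND true AND true AND false = false
[root] false OR false = false
Overall: false → eliminated

Eliminated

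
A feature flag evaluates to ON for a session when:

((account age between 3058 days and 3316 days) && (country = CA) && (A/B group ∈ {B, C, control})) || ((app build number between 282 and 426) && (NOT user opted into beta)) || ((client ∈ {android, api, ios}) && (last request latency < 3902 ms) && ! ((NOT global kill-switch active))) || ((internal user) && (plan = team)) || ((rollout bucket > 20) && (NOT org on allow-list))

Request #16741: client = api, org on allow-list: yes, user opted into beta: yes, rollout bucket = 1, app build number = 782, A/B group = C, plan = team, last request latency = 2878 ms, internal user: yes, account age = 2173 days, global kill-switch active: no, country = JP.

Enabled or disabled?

Enabled

Atomic conditions:
  account age between 3058 days and 3316 days: 2173 in [3058, 3316] is false
  country = CA: JP == CA is false
  A/B group ∈ {B, C, control}: C is in the set → true
  app build number between 282 and 426: 782 in [282, 426] is false
  NOT user opted into beta: yes → false
  client ∈ {android, api, ios}: api is in the set → true
  last request latency < 3902 ms: 2878 < 3902 is true
  NOT global kill-switch active: no → true
  internal user: yes → true
  plan = team: team == team is true
  rollout bucket > 20: 1 > 20 is false
  NOT org on allow-list: yes → false
Combine:
[1] false AND false AND true = false
[2] false AND false = false
[3.3] NOT true = false
[3] true AND true AND false = false
[4] true AND true = true
[5] false AND false = false
[root] false OR false OR false OR true OR false = true
Overall: true → enabled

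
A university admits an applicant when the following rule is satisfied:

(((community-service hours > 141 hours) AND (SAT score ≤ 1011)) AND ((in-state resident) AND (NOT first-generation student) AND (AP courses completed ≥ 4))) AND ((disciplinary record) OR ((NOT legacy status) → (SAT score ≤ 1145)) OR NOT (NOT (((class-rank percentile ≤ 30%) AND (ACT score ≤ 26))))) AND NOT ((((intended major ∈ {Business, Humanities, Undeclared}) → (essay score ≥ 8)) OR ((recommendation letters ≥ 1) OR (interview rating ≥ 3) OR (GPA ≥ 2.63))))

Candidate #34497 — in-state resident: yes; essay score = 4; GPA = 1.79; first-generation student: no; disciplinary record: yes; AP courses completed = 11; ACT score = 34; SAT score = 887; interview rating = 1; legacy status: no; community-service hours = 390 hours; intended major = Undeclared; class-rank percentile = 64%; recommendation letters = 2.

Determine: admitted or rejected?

Rejected

Atomic conditions:
  community-service hours > 141 hours: 390 > 141 is true
  SAT score ≤ 1011: 887 ≤ 1011 is true
  in-state resident: yes → true
  NOT first-generation student: no → true
  AP courses completed ≥ 4: 11 ≥ 4 is true
  disciplinary record: yes → true
  NOT legacy status: no → true
  SAT score ≤ 1145: 887 ≤ 1145 is true
  class-rank percentile ≤ 30%: 64 ≤ 30 is false
  ACT score ≤ 26: 34 ≤ 26 is false
  intended major ∈ {Business, Humanities, Undeclared}: Undeclared is in the set → true
  essay score ≥ 8: 4 ≥ 8 is false
  recommendation letters ≥ 1: 2 ≥ 1 is true
  interview rating ≥ 3: 1 ≥ 3 is false
  GPA ≥ 2.63: 1.79 ≥ 2.63 is false
Combine:
[1.1] true AND true = true
[1.2] true AND true AND true = true
[1] true AND true = true
[2.2] true → true = true
[2.3.1.1] false AND false = false
[2.3.1] NOT false = true
[2.3] NOT true = false
[2] true OR true OR false = true
[3.1.1] true → false = false
[3.1.2] true OR false OR false = true
[3.1] false OR true = true
[3] NOT true = false
[root] true AND true AND false = false
Overall: false → rejected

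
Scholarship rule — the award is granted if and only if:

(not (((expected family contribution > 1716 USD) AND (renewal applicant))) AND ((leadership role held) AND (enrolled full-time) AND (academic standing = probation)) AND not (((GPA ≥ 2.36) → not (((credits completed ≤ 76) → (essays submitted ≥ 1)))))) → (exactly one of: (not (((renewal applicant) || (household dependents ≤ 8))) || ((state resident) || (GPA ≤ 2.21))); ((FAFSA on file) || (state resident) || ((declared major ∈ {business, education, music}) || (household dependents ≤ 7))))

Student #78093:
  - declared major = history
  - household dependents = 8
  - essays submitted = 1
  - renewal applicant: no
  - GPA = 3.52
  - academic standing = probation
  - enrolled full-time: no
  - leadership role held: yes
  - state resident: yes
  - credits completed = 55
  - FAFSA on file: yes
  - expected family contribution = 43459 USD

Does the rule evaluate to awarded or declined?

Awarded

Atomic conditions:
  expected family contribution > 1716 USD: 43459 > 1716 is true
  renewal applicant: no → false
  leadership role held: yes → true
  enrolled full-time: no → false
  academic standing = probation: probation == probation is true
  GPA ≥ 2.36: 3.52 ≥ 2.36 is true
  credits completed ≤ 76: 55 ≤ 76 is true
  essays submitted ≥ 1: 1 ≥ 1 is true
  household dependents ≤ 8: 8 ≤ 8 is true
  state resident: yes → true
  GPA ≤ 2.21: 3.52 ≤ 2.21 is false
  FAFSA on file: yes → true
  declared major ∈ {business, education, music}: history is not in the set → false
  household dependents ≤ 7: 8 ≤ 7 is false
Combine:
[1.1.1] true AND false = false
[1.1] NOT false = true
[1.2] true AND false AND true = false
[1.3.1.2.1] true → true = true
[1.3.1.2] NOT true = false
[1.3.1] true → false = false
[1.3] NOT false = true
[1] true AND false AND true = false
[2.1.1.1] false OR true = true
[2.1.1] NOT true = false
[2.1.2] true OR false = true
[2.1] false OR true = true
[2.2.3] false OR false = false
[2.2] true OR true OR false = true
[2] exactly-one(true, true) = false
[root] false → false (antecedent false ⇒ implication holds) = true
Overall: true → awarded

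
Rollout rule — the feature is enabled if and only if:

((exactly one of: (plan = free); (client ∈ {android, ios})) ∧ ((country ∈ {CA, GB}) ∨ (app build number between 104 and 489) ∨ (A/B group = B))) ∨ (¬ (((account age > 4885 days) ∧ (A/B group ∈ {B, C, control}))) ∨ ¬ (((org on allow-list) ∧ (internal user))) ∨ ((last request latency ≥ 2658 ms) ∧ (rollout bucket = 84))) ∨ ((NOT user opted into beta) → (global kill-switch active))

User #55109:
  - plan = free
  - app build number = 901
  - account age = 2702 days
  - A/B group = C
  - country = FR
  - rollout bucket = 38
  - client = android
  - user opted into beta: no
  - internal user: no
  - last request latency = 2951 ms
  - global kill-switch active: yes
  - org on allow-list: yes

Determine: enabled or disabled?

Atomic conditions:
  plan = free: free == free is true
  client ∈ {android, ios}: android is in the set → true
  country ∈ {CA, GB}: FR is not in the set → false
  app build number between 104 and 489: 901 in [104, 489] is false
  A/B group = B: C == B is false
  account age > 4885 days: 2702 > 4885 is false
  A/B group ∈ {B, C, control}: C is in the set → true
  org on allow-list: yes → true
  internal user: no → false
  last request latency ≥ 2658 ms: 2951 ≥ 2658 is true
  rollout bucket = 84: 38 == 84 is false
  NOT user opted into beta: no → true
  global kill-switch active: yes → true
Combine:
[1.1] exactly-one(true, true) = false
[1.2] false OR false OR false = false
[1] false AND false = false
[2.1.1] false AND true = false
[2.1] NOT false = true
[2.2.1] true AND false = false
[2.2] NOT false = true
[2.3] true AND false = false
[2] true OR true OR false = true
[3] true → true = true
[root] false OR true OR true = true
Overall: true → enabled

Enabled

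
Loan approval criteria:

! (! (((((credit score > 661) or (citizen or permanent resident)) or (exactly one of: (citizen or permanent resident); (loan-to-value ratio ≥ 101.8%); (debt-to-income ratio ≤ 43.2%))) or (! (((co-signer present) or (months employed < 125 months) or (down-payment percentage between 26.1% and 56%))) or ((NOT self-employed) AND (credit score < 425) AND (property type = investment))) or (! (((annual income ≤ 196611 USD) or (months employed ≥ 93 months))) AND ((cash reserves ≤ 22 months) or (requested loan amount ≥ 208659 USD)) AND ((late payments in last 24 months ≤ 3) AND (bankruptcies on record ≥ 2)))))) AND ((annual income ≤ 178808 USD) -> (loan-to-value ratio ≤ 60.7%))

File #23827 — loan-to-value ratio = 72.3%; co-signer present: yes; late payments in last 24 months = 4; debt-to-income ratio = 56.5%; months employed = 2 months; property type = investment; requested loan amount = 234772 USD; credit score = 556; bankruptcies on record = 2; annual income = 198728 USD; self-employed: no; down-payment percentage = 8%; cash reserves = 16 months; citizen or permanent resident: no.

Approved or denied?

Denied

Atomic conditions:
  credit score > 661: 556 > 661 is false
  citizen or permanent resident: no → false
  loan-to-value ratio ≥ 101.8%: 72.3 ≥ 101.8 is false
  debt-to-income ratio ≤ 43.2%: 56.5 ≤ 43.2 is false
  co-signer present: yes → true
  months employed < 125 months: 2 < 125 is true
  down-payment percentage between 26.1% and 56%: 8 in [26.1, 56] is false
  NOT self-employed: no → true
  credit score < 425: 556 < 425 is false
  property type = investment: investment == investment is true
  annual income ≤ 196611 USD: 198728 ≤ 196611 is false
  months employed ≥ 93 months: 2 ≥ 93 is false
  cash reserves ≤ 22 months: 16 ≤ 22 is true
  requested loan amount ≥ 208659 USD: 234772 ≥ 208659 is true
  late payments in last 24 months ≤ 3: 4 ≤ 3 is false
  bankruptcies on record ≥ 2: 2 ≥ 2 is true
  annual income ≤ 178808 USD: 198728 ≤ 178808 is false
  loan-to-value ratio ≤ 60.7%: 72.3 ≤ 60.7 is false
Combine:
[1.1.1.1.1] false OR false = false
[1.1.1.1.2] exactly-one(false, false, false) = false
[1.1.1.1] false OR false = false
[1.1.1.2.1.1] true OR true OR false = true
[1.1.1.2.1] NOT true = false
[1.1.1.2.2] true AND false AND true = false
[1.1.1.2] false OR false = false
[1.1.1.3.1.1] false OR false = false
[1.1.1.3.1] NOT false = true
[1.1.1.3.2] true OR true = true
[1.1.1.3.3] false AND true = false
[1.1.1.3] true AND true AND false = false
[1.1.1] false OR false OR false = false
[1.1] NOT false = true
[1] NOT true = false
[2] false → false (antecedent false ⇒ implication holds) = true
[root] false AND true = false
Overall: false → denied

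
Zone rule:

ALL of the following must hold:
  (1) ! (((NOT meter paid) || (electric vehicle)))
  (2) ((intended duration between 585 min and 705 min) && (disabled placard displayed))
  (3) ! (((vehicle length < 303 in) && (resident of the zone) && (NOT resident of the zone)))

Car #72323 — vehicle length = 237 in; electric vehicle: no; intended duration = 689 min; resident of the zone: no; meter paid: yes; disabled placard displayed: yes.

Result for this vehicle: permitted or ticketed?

Permitted

Atomic conditions:
  NOT meter paid: yes → false
  electric vehicle: no → false
  intended duration between 585 min and 705 min: 689 in [585, 705] is true
  disabled placard displayed: yes → true
  vehicle length < 303 in: 237 < 303 is true
  resident of the zone: no → false
  NOT resident of the zone: no → true
Combine:
[1.1] false OR false = false
[1] NOT false = true
[2] true AND true = true
[3.1] true AND false AND true = false
[3] NOT false = true
[root] true AND true AND true = true
Overall: true → permitted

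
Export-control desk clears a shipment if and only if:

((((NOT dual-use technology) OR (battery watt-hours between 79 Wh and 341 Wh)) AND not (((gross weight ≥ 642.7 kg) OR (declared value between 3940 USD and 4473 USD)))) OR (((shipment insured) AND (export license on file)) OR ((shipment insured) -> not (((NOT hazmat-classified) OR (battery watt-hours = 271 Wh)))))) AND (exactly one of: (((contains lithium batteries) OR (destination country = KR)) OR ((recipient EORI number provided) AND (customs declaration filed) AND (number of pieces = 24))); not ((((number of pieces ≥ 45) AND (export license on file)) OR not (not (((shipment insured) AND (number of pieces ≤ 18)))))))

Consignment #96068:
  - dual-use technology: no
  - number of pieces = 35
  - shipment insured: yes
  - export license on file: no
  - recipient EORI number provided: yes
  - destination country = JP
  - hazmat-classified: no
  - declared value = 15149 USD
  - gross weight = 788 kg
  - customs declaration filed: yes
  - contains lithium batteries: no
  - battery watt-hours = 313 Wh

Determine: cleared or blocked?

Blocked

Atomic conditions:
  NOT dual-use technology: no → true
  battery watt-hours between 79 Wh and 341 Wh: 313 in [79, 341] is true
  gross weight ≥ 642.7 kg: 788 ≥ 642.7 is true
  declared value between 3940 USD and 4473 USD: 15149 in [3940, 4473] is false
  shipment insured: yes → true
  export license on file: no → false
  NOT hazmat-classified: no → true
  battery watt-hours = 271 Wh: 313 == 271 is false
  contains lithium batteries: no → false
  destination country = KR: JP == KR is false
  recipient EORI number provided: yes → true
  customs declaration filed: yes → true
  number of pieces = 24: 35 == 24 is false
  number of pieces ≥ 45: 35 ≥ 45 is false
  number of pieces ≤ 18: 35 ≤ 18 is false
Combine:
[1.1.1] true OR true = true
[1.1.2.1] true OR false = true
[1.1.2] NOT true = false
[1.1] true AND false = false
[1.2.1] true AND false = false
[1.2.2.2.1] true OR false = true
[1.2.2.2] NOT true = false
[1.2.2] true → false = false
[1.2] false OR false = false
[1] false OR false = false
[2.1.1] false OR false = false
[2.1.2] true AND true AND false = false
[2.1] false OR false = false
[2.2.1.1] false AND false = false
[2.2.1.2.1.1] true AND false = false
[2.2.1.2.1] NOT false = true
[2.2.1.2] NOT true = false
[2.2.1] false OR false = false
[2.2] NOT false = true
[2] exactly-one(false, true) = true
[root] false AND true = false
Overall: false → blocked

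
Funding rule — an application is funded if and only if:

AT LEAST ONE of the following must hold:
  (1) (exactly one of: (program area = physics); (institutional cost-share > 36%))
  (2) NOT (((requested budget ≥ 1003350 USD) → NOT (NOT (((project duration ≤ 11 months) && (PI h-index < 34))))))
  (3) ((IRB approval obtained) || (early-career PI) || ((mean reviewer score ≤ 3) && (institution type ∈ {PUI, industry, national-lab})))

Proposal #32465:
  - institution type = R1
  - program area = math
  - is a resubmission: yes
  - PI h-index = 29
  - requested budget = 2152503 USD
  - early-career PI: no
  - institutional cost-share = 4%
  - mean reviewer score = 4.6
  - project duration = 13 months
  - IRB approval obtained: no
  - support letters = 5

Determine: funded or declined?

Atomic conditions:
  program area = physics: math == physics is false
  institutional cost-share > 36%: 4 > 36 is false
  requested budget ≥ 1003350 USD: 2152503 ≥ 1003350 is true
  project duration ≤ 11 months: 13 ≤ 11 is false
  PI h-index < 34: 29 < 34 is true
  IRB approval obtained: no → false
  early-career PI: no → false
  mean reviewer score ≤ 3: 4.6 ≤ 3 is false
  institution type ∈ {PUI, industry, national-lab}: R1 is not in the set → false
Combine:
[1] exactly-one(false, false) = false
[2.1.2.1.1] false AND true = false
[2.1.2.1] NOT false = true
[2.1.2] NOT true = false
[2.1] true → false = false
[2] NOT false = true
[3.3] false AND false = false
[3] false OR false OR false = false
[root] false OR true OR false = true
Overall: true → funded

Funded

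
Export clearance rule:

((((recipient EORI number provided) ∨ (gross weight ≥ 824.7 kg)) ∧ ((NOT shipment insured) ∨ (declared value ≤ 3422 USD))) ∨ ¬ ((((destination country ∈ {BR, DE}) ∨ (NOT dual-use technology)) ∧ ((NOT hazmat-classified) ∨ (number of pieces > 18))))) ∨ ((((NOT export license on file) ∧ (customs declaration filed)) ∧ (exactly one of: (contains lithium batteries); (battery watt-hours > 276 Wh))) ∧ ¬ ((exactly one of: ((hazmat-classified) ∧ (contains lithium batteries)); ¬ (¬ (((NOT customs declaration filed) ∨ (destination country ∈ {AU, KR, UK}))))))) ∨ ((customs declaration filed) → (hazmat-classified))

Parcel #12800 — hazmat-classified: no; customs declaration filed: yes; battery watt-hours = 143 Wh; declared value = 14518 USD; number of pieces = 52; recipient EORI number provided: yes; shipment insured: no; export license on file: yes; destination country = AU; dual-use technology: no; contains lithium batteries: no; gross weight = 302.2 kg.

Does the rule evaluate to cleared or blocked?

Cleared

Atomic conditions:
  recipient EORI number provided: yes → true
  gross weight ≥ 824.7 kg: 302.2 ≥ 824.7 is false
  NOT shipment insured: no → true
  declared value ≤ 3422 USD: 14518 ≤ 3422 is false
  destination country ∈ {BR, DE}: AU is not in the set → false
  NOT dual-use technology: no → true
  NOT hazmat-classified: no → true
  number of pieces > 18: 52 > 18 is true
  NOT export license on file: yes → false
  customs declaration filed: yes → true
  contains lithium batteries: no → false
  battery watt-hours > 276 Wh: 143 > 276 is false
  hazmat-classified: no → false
  NOT customs declaration filed: yes → false
  destination country ∈ {AU, KR, UK}: AU is in the set → true
Combine:
[1.1.1] true OR false = true
[1.1.2] true OR false = true
[1.1] true AND true = true
[1.2.1.1] false OR true = true
[1.2.1.2] true OR true = true
[1.2.1] true AND true = true
[1.2] NOT true = false
[1] true OR false = true
[2.1.1] false AND true = false
[2.1.2] exactly-one(false, false) = false
[2.1] false AND false = false
[2.2.1.1] false AND false = false
[2.2.1.2.1.1] false OR true = true
[2.2.1.2.1] NOT true = false
[2.2.1.2] NOT false = true
[2.2.1] exactly-one(false, true) = true
[2.2] NOT true = false
[2] false AND false = false
[3] true → false = false
[root] true OR false OR false = true
Overall: true → cleared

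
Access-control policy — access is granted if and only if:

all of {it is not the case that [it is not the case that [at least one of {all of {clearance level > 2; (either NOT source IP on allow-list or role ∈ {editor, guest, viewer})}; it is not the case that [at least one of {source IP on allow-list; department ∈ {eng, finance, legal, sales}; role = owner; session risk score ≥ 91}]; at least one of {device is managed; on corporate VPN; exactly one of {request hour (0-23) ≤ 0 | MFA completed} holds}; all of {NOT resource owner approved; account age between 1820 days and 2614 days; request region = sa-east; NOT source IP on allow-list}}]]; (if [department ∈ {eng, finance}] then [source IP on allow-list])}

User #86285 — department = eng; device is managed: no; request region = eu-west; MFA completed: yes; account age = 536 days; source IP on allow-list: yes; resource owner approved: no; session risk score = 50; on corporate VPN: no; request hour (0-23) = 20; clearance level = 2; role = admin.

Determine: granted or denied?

Atomic conditions:
  clearance level > 2: 2 > 2 is false
  NOT source IP on allow-list: yes → false
  role ∈ {editor, guest, viewer}: admin is not in the set → false
  source IP on allow-list: yes → true
  department ∈ {eng, finance, legal, sales}: eng is in the set → true
  role = owner: admin == owner is false
  session risk score ≥ 91: 50 ≥ 91 is false
  device is managed: no → false
  on corporate VPN: no → false
  request hour (0-23) ≤ 0: 20 ≤ 0 is false
  MFA completed: yes → true
  NOT resource owner approved: no → true
  account age between 1820 days and 2614 days: 536 in [1820, 2614] is false
  request region = sa-east: eu-west == sa-east is false
  department ∈ {eng, finance}: eng is in the set → true
Combine:
[1.1.1.1.2] false OR false = false
[1.1.1.1] false AND false = false
[1.1.1.2.1] true OR true OR false OR false = true
[1.1.1.2] NOT true = false
[1.1.1.3.3] exactly-one(false, true) = true
[1.1.1.3] false OR false OR true = true
[1.1.1.4] true AND false AND false AND false = false
[1.1.1] false OR false OR true OR false = true
[1.1] NOT true = false
[1] NOT false = true
[2] true → true = true
[root] true AND true = true
Overall: true → granted

Granted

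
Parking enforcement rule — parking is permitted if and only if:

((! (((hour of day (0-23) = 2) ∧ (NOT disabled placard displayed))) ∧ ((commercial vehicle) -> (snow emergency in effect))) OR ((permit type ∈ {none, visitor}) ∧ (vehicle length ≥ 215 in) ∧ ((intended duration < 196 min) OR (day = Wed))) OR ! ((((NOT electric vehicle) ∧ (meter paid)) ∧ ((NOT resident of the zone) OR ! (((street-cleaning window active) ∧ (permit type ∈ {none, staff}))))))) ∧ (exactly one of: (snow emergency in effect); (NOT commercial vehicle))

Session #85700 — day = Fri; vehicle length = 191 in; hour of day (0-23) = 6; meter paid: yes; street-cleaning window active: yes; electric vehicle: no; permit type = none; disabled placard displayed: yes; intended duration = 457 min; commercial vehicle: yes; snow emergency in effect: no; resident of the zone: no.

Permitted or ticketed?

Ticketed

Atomic conditions:
  hour of day (0-23) = 2: 6 == 2 is false
  NOT disabled placard displayed: yes → false
  commercial vehicle: yes → true
  snow emergency in effect: no → false
  permit type ∈ {none, visitor}: none is in the set → true
  vehicle length ≥ 215 in: 191 ≥ 215 is false
  intended duration < 196 min: 457 < 196 is false
  day = Wed: Fri == Wed is false
  NOT electric vehicle: no → true
  meter paid: yes → true
  NOT resident of the zone: no → true
  street-cleaning window active: yes → true
  permit type ∈ {none, staff}: none is in the set → true
  NOT commercial vehicle: yes → false
Combine:
[1.1.1.1] false AND false = false
[1.1.1] NOT false = true
[1.1.2] true → false = false
[1.1] true AND false = false
[1.2.3] false OR false = false
[1.2] true AND false AND false = false
[1.3.1.1] true AND true = true
[1.3.1.2.2.1] true AND true = true
[1.3.1.2.2] NOT true = false
[1.3.1.2] true OR false = true
[1.3.1] true AND true = true
[1.3] NOT true = false
[1] false OR false OR false = false
[2] exactly-one(false, false) = false
[root] false AND false = false
Overall: false → ticketed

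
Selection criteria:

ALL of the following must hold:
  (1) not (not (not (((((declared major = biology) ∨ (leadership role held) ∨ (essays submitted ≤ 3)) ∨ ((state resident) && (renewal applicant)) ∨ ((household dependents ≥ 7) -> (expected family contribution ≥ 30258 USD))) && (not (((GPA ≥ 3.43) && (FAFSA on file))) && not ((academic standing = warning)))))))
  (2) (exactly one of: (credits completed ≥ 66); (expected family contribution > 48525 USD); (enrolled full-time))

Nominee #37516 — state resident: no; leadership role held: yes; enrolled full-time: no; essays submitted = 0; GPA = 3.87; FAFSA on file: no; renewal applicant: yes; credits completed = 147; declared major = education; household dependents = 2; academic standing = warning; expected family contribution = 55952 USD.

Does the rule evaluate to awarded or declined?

Declined

Atomic conditions:
  declared major = biology: education == biology is false
  leadership role held: yes → true
  essays submitted ≤ 3: 0 ≤ 3 is true
  state resident: no → false
  renewal applicant: yes → true
  household dependents ≥ 7: 2 ≥ 7 is false
  expected family contribution ≥ 30258 USD: 55952 ≥ 30258 is true
  GPA ≥ 3.43: 3.87 ≥ 3.43 is true
  FAFSA on file: no → false
  academic standing = warning: warning == warning is true
  credits completed ≥ 66: 147 ≥ 66 is true
  expected family contribution > 48525 USD: 55952 > 48525 is true
  enrolled full-time: no → false
Combine:
[1.1.1.1.1.1] false OR true OR true = true
[1.1.1.1.1.2] false AND true = false
[1.1.1.1.1.3] false → true (antecedent false ⇒ implication holds) = true
[1.1.1.1.1] true OR false OR true = true
[1.1.1.1.2.1.1] true AND false = false
[1.1.1.1.2.1] NOT false = true
[1.1.1.1.2.2] NOT true = false
[1.1.1.1.2] true AND false = false
[1.1.1.1] true AND false = false
[1.1.1] NOT false = true
[1.1] NOT true = false
[1] NOT false = true
[2] exactly-one(true, true, false) = false
[root] true AND false = false
Overall: false → declined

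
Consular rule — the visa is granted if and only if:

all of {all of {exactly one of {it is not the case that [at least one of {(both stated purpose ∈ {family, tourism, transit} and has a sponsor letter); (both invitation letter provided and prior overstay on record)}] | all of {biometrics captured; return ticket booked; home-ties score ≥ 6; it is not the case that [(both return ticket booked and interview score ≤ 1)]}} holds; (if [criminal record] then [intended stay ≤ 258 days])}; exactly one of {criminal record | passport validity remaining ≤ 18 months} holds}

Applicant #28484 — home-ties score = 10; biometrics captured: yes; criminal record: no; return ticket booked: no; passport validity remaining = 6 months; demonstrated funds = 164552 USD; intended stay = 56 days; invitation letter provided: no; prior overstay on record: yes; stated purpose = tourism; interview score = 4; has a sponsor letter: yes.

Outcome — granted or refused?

Refused

Atomic conditions:
  stated purpose ∈ {family, tourism, transit}: tourism is in the set → true
  has a sponsor letter: yes → true
  invitation letter provided: no → false
  prior overstay on record: yes → true
  biometrics captured: yes → true
  return ticket booked: no → false
  home-ties score ≥ 6: 10 ≥ 6 is true
  interview score ≤ 1: 4 ≤ 1 is false
  criminal record: no → false
  intended stay ≤ 258 days: 56 ≤ 258 is true
  passport validity remaining ≤ 18 months: 6 ≤ 18 is true
Combine:
[1.1.1.1.1] true AND true = true
[1.1.1.1.2] false AND true = false
[1.1.1.1] true OR false = true
[1.1.1] NOT true = false
[1.1.2.4.1] false AND false = false
[1.1.2.4] NOT false = true
[1.1.2] true AND false AND true AND true = false
[1.1] exactly-one(false, false) = false
[1.2] false → true (antecedent false ⇒ implication holds) = true
[1] false AND true = false
[2] exactly-one(false, true) = true
[root] false AND true = false
Overall: false → refused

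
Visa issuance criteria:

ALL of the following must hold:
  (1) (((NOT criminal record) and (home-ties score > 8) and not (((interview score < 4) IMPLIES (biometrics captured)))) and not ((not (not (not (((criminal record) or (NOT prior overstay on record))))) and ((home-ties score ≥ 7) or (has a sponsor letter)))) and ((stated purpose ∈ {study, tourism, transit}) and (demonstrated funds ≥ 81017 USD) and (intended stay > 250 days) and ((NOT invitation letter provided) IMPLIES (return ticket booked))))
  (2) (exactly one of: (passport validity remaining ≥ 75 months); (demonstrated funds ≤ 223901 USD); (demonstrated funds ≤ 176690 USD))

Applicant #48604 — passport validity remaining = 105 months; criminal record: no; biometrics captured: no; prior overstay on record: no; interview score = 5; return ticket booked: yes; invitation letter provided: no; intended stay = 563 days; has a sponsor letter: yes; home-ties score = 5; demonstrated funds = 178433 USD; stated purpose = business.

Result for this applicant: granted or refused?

Refused

Atomic conditions:
  NOT criminal record: no → true
  home-ties score > 8: 5 > 8 is false
  interview score < 4: 5 < 4 is false
  biometrics captured: no → false
  criminal record: no → false
  NOT prior overstay on record: no → true
  home-ties score ≥ 7: 5 ≥ 7 is false
  has a sponsor letter: yes → true
  stated purpose ∈ {study, tourism, transit}: business is not in the set → false
  demonstrated funds ≥ 81017 USD: 178433 ≥ 81017 is true
  intended stay > 250 days: 563 > 250 is true
  NOT invitation letter provided: no → true
  return ticket booked: yes → true
  passport validity remaining ≥ 75 months: 105 ≥ 75 is true
  demonstrated funds ≤ 223901 USD: 178433 ≤ 223901 is true
  demonstrated funds ≤ 176690 USD: 178433 ≤ 176690 is false
Combine:
[1.1.3.1] false → false (antecedent false ⇒ implication holds) = true
[1.1.3] NOT true = false
[1.1] true AND false AND false = false
[1.2.1.1.1.1.1] false OR true = true
[1.2.1.1.1.1] NOT true = false
[1.2.1.1.1] NOT false = true
[1.2.1.1] NOT true = false
[1.2.1.2] false OR true = true
[1.2.1] false AND true = false
[1.2] NOT false = true
[1.3.4] true → true = true
[1.3] false AND true AND true AND true = false
[1] false AND true AND false = false
[2] exactly-one(true, true, false) = false
[root] false AND false = false
Overall: false → refused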